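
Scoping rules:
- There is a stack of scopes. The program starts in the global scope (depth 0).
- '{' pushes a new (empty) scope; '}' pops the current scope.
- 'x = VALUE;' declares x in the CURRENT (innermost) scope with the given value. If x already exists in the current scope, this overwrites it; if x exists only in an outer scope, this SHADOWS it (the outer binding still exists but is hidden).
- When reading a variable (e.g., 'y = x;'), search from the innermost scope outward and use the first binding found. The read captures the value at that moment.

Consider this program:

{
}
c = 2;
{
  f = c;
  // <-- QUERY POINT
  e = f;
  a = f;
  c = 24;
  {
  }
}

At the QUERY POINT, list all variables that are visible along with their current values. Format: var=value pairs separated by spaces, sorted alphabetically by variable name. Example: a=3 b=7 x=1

Answer: c=2 f=2

Derivation:
Step 1: enter scope (depth=1)
Step 2: exit scope (depth=0)
Step 3: declare c=2 at depth 0
Step 4: enter scope (depth=1)
Step 5: declare f=(read c)=2 at depth 1
Visible at query point: c=2 f=2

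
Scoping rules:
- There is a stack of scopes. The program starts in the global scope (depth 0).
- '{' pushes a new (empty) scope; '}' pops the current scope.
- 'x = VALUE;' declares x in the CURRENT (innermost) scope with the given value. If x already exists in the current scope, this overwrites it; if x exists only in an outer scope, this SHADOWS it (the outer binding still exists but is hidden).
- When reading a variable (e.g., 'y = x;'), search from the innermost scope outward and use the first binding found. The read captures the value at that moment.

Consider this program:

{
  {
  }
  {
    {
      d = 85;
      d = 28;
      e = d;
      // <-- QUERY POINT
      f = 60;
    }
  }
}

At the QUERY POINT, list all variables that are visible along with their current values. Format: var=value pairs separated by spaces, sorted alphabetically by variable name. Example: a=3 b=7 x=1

Step 1: enter scope (depth=1)
Step 2: enter scope (depth=2)
Step 3: exit scope (depth=1)
Step 4: enter scope (depth=2)
Step 5: enter scope (depth=3)
Step 6: declare d=85 at depth 3
Step 7: declare d=28 at depth 3
Step 8: declare e=(read d)=28 at depth 3
Visible at query point: d=28 e=28

Answer: d=28 e=28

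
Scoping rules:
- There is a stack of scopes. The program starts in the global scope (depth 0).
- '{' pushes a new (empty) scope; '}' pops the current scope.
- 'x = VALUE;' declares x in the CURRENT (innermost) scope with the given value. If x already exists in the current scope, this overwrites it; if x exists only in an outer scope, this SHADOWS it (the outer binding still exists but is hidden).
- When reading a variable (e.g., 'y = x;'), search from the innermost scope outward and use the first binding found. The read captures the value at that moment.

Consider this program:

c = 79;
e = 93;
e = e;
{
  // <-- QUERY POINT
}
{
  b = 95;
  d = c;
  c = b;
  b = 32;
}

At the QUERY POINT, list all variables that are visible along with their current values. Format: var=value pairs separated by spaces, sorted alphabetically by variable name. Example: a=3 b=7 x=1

Step 1: declare c=79 at depth 0
Step 2: declare e=93 at depth 0
Step 3: declare e=(read e)=93 at depth 0
Step 4: enter scope (depth=1)
Visible at query point: c=79 e=93

Answer: c=79 e=93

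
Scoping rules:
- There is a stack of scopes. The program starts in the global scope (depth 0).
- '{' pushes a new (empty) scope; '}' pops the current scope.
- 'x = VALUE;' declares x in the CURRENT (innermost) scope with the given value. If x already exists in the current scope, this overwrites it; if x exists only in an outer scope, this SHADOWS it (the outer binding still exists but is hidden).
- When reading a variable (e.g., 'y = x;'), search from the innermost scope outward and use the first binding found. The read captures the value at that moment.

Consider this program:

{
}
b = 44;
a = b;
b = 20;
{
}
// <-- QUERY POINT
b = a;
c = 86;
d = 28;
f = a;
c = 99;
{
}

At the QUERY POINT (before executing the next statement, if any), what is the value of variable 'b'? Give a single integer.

Answer: 20

Derivation:
Step 1: enter scope (depth=1)
Step 2: exit scope (depth=0)
Step 3: declare b=44 at depth 0
Step 4: declare a=(read b)=44 at depth 0
Step 5: declare b=20 at depth 0
Step 6: enter scope (depth=1)
Step 7: exit scope (depth=0)
Visible at query point: a=44 b=20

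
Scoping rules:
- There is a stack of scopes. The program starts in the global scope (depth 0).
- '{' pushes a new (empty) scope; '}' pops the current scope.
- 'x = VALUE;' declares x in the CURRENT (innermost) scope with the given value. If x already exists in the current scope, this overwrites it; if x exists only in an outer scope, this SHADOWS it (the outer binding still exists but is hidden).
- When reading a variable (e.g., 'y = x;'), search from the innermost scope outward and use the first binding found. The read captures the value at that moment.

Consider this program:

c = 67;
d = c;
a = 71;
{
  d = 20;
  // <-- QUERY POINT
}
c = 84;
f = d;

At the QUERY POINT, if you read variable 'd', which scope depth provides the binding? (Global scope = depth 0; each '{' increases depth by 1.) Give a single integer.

Step 1: declare c=67 at depth 0
Step 2: declare d=(read c)=67 at depth 0
Step 3: declare a=71 at depth 0
Step 4: enter scope (depth=1)
Step 5: declare d=20 at depth 1
Visible at query point: a=71 c=67 d=20

Answer: 1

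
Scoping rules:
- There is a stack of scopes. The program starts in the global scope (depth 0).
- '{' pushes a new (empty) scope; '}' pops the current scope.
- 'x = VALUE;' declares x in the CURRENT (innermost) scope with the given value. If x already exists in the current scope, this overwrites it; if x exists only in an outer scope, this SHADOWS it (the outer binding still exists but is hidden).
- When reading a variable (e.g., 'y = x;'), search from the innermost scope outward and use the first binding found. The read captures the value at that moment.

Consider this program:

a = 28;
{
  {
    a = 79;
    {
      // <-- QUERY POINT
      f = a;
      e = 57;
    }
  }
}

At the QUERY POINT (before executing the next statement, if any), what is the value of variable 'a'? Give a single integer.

Answer: 79

Derivation:
Step 1: declare a=28 at depth 0
Step 2: enter scope (depth=1)
Step 3: enter scope (depth=2)
Step 4: declare a=79 at depth 2
Step 5: enter scope (depth=3)
Visible at query point: a=79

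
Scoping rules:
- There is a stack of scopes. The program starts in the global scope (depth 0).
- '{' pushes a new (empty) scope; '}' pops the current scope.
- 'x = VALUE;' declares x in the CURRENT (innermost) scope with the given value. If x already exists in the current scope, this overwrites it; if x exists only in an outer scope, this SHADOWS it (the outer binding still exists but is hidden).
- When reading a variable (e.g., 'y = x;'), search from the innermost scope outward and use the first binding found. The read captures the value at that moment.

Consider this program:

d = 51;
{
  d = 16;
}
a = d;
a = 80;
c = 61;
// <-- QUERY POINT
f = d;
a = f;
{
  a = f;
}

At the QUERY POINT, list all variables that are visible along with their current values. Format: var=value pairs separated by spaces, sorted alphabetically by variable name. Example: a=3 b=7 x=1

Step 1: declare d=51 at depth 0
Step 2: enter scope (depth=1)
Step 3: declare d=16 at depth 1
Step 4: exit scope (depth=0)
Step 5: declare a=(read d)=51 at depth 0
Step 6: declare a=80 at depth 0
Step 7: declare c=61 at depth 0
Visible at query point: a=80 c=61 d=51

Answer: a=80 c=61 d=51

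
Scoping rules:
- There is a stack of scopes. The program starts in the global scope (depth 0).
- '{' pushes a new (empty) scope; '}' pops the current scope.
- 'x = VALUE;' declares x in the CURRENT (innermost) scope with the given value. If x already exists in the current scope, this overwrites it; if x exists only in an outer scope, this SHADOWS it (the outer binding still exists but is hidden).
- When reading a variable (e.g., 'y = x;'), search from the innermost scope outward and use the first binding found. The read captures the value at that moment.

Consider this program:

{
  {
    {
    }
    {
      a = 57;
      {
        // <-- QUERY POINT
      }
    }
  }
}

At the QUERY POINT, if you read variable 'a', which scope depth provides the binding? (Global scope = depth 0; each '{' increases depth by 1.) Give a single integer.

Answer: 3

Derivation:
Step 1: enter scope (depth=1)
Step 2: enter scope (depth=2)
Step 3: enter scope (depth=3)
Step 4: exit scope (depth=2)
Step 5: enter scope (depth=3)
Step 6: declare a=57 at depth 3
Step 7: enter scope (depth=4)
Visible at query point: a=57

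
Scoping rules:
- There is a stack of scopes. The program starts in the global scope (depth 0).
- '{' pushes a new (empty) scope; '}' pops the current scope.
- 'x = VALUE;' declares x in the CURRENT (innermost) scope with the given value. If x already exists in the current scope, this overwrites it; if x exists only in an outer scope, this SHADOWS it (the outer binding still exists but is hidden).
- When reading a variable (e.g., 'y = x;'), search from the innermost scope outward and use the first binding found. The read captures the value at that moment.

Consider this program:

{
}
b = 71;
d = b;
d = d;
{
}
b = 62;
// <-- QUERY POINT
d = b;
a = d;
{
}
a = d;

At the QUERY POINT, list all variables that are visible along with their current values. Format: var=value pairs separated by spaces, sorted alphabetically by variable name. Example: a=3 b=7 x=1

Step 1: enter scope (depth=1)
Step 2: exit scope (depth=0)
Step 3: declare b=71 at depth 0
Step 4: declare d=(read b)=71 at depth 0
Step 5: declare d=(read d)=71 at depth 0
Step 6: enter scope (depth=1)
Step 7: exit scope (depth=0)
Step 8: declare b=62 at depth 0
Visible at query point: b=62 d=71

Answer: b=62 d=71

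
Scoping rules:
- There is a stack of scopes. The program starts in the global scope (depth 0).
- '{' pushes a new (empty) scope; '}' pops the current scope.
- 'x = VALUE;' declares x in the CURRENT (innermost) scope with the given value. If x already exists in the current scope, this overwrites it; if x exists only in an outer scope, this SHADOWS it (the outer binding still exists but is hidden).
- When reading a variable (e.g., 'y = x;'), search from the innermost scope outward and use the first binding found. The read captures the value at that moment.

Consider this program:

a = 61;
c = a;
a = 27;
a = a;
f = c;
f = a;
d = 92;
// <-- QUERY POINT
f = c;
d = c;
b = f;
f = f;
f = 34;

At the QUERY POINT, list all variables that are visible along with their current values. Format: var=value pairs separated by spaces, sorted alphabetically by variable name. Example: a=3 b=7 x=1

Step 1: declare a=61 at depth 0
Step 2: declare c=(read a)=61 at depth 0
Step 3: declare a=27 at depth 0
Step 4: declare a=(read a)=27 at depth 0
Step 5: declare f=(read c)=61 at depth 0
Step 6: declare f=(read a)=27 at depth 0
Step 7: declare d=92 at depth 0
Visible at query point: a=27 c=61 d=92 f=27

Answer: a=27 c=61 d=92 f=27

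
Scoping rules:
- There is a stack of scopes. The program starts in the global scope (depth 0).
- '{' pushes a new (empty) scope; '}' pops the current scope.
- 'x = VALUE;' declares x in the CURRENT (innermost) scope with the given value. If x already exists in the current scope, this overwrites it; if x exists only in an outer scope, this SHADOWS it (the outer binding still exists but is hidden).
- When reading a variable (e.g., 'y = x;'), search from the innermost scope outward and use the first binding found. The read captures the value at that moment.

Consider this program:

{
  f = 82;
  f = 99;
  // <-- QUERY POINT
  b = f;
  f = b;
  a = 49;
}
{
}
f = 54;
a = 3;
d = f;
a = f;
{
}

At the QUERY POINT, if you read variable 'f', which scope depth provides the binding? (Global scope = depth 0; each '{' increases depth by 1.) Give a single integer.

Answer: 1

Derivation:
Step 1: enter scope (depth=1)
Step 2: declare f=82 at depth 1
Step 3: declare f=99 at depth 1
Visible at query point: f=99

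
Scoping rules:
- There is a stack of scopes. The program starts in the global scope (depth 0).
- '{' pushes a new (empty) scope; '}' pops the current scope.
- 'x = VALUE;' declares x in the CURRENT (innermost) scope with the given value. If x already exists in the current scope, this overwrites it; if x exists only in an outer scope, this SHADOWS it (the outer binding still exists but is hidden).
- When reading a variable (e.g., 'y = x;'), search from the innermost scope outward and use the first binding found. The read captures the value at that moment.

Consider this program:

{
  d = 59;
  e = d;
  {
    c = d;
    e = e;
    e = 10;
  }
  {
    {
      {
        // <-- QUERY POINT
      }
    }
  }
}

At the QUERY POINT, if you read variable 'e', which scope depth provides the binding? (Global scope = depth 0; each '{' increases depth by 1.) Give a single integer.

Step 1: enter scope (depth=1)
Step 2: declare d=59 at depth 1
Step 3: declare e=(read d)=59 at depth 1
Step 4: enter scope (depth=2)
Step 5: declare c=(read d)=59 at depth 2
Step 6: declare e=(read e)=59 at depth 2
Step 7: declare e=10 at depth 2
Step 8: exit scope (depth=1)
Step 9: enter scope (depth=2)
Step 10: enter scope (depth=3)
Step 11: enter scope (depth=4)
Visible at query point: d=59 e=59

Answer: 1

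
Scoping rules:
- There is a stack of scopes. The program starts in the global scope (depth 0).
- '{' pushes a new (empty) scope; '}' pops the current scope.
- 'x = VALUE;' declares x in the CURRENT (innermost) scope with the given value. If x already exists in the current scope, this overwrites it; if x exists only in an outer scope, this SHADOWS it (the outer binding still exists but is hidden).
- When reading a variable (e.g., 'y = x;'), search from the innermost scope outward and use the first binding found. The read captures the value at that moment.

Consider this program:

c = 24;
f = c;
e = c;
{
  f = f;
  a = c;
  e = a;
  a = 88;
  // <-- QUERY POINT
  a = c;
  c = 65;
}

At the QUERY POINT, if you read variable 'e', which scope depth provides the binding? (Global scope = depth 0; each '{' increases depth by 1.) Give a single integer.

Step 1: declare c=24 at depth 0
Step 2: declare f=(read c)=24 at depth 0
Step 3: declare e=(read c)=24 at depth 0
Step 4: enter scope (depth=1)
Step 5: declare f=(read f)=24 at depth 1
Step 6: declare a=(read c)=24 at depth 1
Step 7: declare e=(read a)=24 at depth 1
Step 8: declare a=88 at depth 1
Visible at query point: a=88 c=24 e=24 f=24

Answer: 1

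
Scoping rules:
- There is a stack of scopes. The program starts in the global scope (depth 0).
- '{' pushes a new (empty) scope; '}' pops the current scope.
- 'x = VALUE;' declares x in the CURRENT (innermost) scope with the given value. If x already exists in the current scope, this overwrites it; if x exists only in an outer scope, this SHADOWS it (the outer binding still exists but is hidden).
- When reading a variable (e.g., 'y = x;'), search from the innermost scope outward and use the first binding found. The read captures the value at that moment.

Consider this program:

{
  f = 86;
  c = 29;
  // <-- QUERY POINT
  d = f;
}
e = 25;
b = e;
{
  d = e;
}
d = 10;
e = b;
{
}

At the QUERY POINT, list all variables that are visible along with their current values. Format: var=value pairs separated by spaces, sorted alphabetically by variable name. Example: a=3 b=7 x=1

Step 1: enter scope (depth=1)
Step 2: declare f=86 at depth 1
Step 3: declare c=29 at depth 1
Visible at query point: c=29 f=86

Answer: c=29 f=86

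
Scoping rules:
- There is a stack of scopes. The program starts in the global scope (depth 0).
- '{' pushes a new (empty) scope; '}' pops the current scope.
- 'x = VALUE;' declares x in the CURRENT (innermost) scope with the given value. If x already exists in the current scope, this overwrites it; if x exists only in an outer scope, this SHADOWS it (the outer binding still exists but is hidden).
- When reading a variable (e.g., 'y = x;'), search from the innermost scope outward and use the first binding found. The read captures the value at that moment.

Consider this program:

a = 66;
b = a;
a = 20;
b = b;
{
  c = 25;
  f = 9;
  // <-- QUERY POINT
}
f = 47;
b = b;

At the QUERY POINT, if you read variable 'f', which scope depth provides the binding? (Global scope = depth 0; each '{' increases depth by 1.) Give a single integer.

Answer: 1

Derivation:
Step 1: declare a=66 at depth 0
Step 2: declare b=(read a)=66 at depth 0
Step 3: declare a=20 at depth 0
Step 4: declare b=(read b)=66 at depth 0
Step 5: enter scope (depth=1)
Step 6: declare c=25 at depth 1
Step 7: declare f=9 at depth 1
Visible at query point: a=20 b=66 c=25 f=9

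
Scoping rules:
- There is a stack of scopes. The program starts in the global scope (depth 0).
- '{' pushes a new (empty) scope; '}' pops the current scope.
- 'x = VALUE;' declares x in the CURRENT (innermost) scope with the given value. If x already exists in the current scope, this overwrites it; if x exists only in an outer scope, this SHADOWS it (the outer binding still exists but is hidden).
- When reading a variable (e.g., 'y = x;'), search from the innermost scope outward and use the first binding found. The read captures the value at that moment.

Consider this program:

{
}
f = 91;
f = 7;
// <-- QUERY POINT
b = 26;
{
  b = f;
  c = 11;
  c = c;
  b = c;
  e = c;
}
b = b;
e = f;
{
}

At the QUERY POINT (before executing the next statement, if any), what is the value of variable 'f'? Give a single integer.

Answer: 7

Derivation:
Step 1: enter scope (depth=1)
Step 2: exit scope (depth=0)
Step 3: declare f=91 at depth 0
Step 4: declare f=7 at depth 0
Visible at query point: f=7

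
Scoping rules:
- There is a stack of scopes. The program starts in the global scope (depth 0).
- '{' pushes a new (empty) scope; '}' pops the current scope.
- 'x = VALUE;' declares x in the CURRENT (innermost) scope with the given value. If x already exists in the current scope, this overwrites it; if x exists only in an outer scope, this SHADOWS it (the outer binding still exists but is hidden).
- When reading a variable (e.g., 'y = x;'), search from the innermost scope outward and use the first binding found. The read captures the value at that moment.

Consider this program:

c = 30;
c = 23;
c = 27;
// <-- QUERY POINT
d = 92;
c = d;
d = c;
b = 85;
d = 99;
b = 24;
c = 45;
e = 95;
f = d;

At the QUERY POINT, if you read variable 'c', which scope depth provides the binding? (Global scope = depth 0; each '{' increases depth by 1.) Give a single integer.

Answer: 0

Derivation:
Step 1: declare c=30 at depth 0
Step 2: declare c=23 at depth 0
Step 3: declare c=27 at depth 0
Visible at query point: c=27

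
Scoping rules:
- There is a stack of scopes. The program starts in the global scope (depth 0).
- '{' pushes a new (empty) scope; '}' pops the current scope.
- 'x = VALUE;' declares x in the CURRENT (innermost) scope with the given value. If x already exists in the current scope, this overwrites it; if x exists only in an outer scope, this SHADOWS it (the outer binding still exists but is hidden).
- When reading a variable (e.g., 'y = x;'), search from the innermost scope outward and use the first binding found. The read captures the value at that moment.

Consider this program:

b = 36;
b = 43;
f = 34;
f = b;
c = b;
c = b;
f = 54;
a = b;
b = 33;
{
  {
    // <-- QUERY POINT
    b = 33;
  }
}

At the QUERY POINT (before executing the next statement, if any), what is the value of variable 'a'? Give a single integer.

Step 1: declare b=36 at depth 0
Step 2: declare b=43 at depth 0
Step 3: declare f=34 at depth 0
Step 4: declare f=(read b)=43 at depth 0
Step 5: declare c=(read b)=43 at depth 0
Step 6: declare c=(read b)=43 at depth 0
Step 7: declare f=54 at depth 0
Step 8: declare a=(read b)=43 at depth 0
Step 9: declare b=33 at depth 0
Step 10: enter scope (depth=1)
Step 11: enter scope (depth=2)
Visible at query point: a=43 b=33 c=43 f=54

Answer: 43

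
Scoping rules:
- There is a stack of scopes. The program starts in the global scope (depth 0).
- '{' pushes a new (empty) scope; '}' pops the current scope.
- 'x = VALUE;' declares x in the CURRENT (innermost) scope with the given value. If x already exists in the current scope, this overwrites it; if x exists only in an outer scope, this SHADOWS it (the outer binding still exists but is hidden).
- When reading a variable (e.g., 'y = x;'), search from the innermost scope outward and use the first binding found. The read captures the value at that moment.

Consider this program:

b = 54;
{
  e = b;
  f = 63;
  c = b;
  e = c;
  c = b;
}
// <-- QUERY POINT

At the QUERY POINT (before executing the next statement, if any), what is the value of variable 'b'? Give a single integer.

Step 1: declare b=54 at depth 0
Step 2: enter scope (depth=1)
Step 3: declare e=(read b)=54 at depth 1
Step 4: declare f=63 at depth 1
Step 5: declare c=(read b)=54 at depth 1
Step 6: declare e=(read c)=54 at depth 1
Step 7: declare c=(read b)=54 at depth 1
Step 8: exit scope (depth=0)
Visible at query point: b=54

Answer: 54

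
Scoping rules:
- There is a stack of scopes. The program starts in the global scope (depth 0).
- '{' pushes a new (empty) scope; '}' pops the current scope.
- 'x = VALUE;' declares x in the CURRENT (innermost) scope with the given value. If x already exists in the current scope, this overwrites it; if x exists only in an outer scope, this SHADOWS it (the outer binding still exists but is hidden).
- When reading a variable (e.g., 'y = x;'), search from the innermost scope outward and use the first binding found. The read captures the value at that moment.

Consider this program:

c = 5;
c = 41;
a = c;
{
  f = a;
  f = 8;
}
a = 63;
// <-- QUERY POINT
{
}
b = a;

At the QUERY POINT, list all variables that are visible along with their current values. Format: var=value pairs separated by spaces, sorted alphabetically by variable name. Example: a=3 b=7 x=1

Answer: a=63 c=41

Derivation:
Step 1: declare c=5 at depth 0
Step 2: declare c=41 at depth 0
Step 3: declare a=(read c)=41 at depth 0
Step 4: enter scope (depth=1)
Step 5: declare f=(read a)=41 at depth 1
Step 6: declare f=8 at depth 1
Step 7: exit scope (depth=0)
Step 8: declare a=63 at depth 0
Visible at query point: a=63 c=41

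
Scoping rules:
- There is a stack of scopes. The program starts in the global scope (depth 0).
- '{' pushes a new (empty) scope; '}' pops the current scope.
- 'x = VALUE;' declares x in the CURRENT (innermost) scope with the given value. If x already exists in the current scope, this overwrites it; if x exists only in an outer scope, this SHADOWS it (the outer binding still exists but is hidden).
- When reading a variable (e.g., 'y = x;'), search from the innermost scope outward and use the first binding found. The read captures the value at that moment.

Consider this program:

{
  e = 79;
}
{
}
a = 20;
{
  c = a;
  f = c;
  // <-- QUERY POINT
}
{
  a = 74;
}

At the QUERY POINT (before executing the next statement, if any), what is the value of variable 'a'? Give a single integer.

Answer: 20

Derivation:
Step 1: enter scope (depth=1)
Step 2: declare e=79 at depth 1
Step 3: exit scope (depth=0)
Step 4: enter scope (depth=1)
Step 5: exit scope (depth=0)
Step 6: declare a=20 at depth 0
Step 7: enter scope (depth=1)
Step 8: declare c=(read a)=20 at depth 1
Step 9: declare f=(read c)=20 at depth 1
Visible at query point: a=20 c=20 f=20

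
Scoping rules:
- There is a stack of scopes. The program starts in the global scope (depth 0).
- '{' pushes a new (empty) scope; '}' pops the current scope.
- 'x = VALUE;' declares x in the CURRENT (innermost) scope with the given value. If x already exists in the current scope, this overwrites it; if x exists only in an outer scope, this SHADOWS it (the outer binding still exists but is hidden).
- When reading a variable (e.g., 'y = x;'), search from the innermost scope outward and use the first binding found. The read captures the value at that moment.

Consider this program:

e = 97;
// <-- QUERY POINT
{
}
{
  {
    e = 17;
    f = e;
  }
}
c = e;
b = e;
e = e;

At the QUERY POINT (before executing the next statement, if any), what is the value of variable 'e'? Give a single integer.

Answer: 97

Derivation:
Step 1: declare e=97 at depth 0
Visible at query point: e=97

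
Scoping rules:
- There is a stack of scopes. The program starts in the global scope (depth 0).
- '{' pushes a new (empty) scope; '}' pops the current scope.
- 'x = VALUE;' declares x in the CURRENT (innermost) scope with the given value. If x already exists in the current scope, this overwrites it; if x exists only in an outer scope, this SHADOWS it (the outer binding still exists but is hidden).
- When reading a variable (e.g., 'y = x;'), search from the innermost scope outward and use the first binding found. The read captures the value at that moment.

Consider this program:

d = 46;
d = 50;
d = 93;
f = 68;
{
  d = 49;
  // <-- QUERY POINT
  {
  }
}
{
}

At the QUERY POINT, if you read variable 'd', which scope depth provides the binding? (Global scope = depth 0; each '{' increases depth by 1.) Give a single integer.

Step 1: declare d=46 at depth 0
Step 2: declare d=50 at depth 0
Step 3: declare d=93 at depth 0
Step 4: declare f=68 at depth 0
Step 5: enter scope (depth=1)
Step 6: declare d=49 at depth 1
Visible at query point: d=49 f=68

Answer: 1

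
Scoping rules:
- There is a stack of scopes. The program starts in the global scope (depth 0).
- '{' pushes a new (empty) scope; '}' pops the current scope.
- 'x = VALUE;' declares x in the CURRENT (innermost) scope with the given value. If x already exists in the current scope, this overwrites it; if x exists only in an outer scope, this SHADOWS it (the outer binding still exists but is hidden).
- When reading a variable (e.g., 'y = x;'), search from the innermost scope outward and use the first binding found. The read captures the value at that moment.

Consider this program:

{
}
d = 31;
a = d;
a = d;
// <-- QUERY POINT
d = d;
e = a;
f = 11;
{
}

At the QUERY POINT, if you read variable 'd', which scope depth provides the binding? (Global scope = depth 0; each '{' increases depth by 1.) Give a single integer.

Step 1: enter scope (depth=1)
Step 2: exit scope (depth=0)
Step 3: declare d=31 at depth 0
Step 4: declare a=(read d)=31 at depth 0
Step 5: declare a=(read d)=31 at depth 0
Visible at query point: a=31 d=31

Answer: 0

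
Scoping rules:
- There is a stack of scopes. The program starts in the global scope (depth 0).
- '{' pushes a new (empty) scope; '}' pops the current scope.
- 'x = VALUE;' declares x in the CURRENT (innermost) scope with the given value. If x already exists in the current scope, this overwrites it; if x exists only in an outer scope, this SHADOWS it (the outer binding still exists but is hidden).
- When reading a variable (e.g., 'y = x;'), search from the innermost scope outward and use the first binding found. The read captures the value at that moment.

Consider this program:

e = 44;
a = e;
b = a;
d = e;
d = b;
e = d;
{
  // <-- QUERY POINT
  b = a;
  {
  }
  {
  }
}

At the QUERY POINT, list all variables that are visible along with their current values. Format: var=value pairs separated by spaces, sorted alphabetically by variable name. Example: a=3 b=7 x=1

Step 1: declare e=44 at depth 0
Step 2: declare a=(read e)=44 at depth 0
Step 3: declare b=(read a)=44 at depth 0
Step 4: declare d=(read e)=44 at depth 0
Step 5: declare d=(read b)=44 at depth 0
Step 6: declare e=(read d)=44 at depth 0
Step 7: enter scope (depth=1)
Visible at query point: a=44 b=44 d=44 e=44

Answer: a=44 b=44 d=44 e=44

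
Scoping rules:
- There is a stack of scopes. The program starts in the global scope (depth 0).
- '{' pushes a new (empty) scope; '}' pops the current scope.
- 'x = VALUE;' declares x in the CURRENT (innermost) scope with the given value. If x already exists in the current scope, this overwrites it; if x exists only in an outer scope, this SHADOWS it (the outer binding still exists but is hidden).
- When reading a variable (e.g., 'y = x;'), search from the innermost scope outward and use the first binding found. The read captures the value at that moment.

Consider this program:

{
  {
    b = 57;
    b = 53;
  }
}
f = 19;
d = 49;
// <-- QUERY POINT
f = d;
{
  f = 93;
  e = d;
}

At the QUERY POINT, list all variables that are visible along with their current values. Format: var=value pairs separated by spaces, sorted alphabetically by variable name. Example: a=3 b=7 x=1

Answer: d=49 f=19

Derivation:
Step 1: enter scope (depth=1)
Step 2: enter scope (depth=2)
Step 3: declare b=57 at depth 2
Step 4: declare b=53 at depth 2
Step 5: exit scope (depth=1)
Step 6: exit scope (depth=0)
Step 7: declare f=19 at depth 0
Step 8: declare d=49 at depth 0
Visible at query point: d=49 f=19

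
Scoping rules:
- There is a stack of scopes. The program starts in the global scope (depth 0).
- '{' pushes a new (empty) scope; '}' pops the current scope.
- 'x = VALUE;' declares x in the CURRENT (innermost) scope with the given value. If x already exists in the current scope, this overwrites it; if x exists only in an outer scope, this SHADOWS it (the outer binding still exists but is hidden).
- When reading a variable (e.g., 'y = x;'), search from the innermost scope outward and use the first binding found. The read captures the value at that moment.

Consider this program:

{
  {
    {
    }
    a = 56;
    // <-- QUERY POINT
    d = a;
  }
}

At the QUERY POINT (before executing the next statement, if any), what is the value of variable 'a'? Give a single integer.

Answer: 56

Derivation:
Step 1: enter scope (depth=1)
Step 2: enter scope (depth=2)
Step 3: enter scope (depth=3)
Step 4: exit scope (depth=2)
Step 5: declare a=56 at depth 2
Visible at query point: a=56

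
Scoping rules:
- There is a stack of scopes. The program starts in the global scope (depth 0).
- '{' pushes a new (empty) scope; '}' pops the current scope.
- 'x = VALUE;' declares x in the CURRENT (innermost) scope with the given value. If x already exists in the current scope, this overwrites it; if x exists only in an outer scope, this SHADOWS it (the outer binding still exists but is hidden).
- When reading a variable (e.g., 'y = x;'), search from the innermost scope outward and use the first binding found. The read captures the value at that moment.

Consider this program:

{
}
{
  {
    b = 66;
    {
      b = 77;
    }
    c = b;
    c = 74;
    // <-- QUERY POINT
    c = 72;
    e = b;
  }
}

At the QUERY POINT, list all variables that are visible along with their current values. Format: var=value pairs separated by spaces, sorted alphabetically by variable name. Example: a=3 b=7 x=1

Answer: b=66 c=74

Derivation:
Step 1: enter scope (depth=1)
Step 2: exit scope (depth=0)
Step 3: enter scope (depth=1)
Step 4: enter scope (depth=2)
Step 5: declare b=66 at depth 2
Step 6: enter scope (depth=3)
Step 7: declare b=77 at depth 3
Step 8: exit scope (depth=2)
Step 9: declare c=(read b)=66 at depth 2
Step 10: declare c=74 at depth 2
Visible at query point: b=66 c=74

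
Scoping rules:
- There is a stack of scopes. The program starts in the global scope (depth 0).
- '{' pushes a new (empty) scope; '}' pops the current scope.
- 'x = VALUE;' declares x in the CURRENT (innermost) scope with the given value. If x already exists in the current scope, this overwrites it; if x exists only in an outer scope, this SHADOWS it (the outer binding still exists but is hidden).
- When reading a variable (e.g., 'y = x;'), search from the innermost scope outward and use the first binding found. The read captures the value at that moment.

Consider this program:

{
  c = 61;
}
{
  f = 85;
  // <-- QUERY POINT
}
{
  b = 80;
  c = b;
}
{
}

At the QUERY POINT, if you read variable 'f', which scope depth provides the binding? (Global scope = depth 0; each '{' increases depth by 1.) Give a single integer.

Answer: 1

Derivation:
Step 1: enter scope (depth=1)
Step 2: declare c=61 at depth 1
Step 3: exit scope (depth=0)
Step 4: enter scope (depth=1)
Step 5: declare f=85 at depth 1
Visible at query point: f=85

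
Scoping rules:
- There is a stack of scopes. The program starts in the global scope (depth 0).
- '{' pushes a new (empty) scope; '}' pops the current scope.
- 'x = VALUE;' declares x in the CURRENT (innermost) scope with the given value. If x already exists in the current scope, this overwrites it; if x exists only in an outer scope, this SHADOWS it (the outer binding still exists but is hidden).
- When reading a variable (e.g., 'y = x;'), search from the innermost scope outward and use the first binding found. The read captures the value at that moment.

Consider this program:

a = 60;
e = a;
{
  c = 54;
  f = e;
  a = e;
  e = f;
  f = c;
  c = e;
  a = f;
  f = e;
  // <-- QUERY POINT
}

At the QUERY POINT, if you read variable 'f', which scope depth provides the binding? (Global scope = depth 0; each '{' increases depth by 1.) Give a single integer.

Step 1: declare a=60 at depth 0
Step 2: declare e=(read a)=60 at depth 0
Step 3: enter scope (depth=1)
Step 4: declare c=54 at depth 1
Step 5: declare f=(read e)=60 at depth 1
Step 6: declare a=(read e)=60 at depth 1
Step 7: declare e=(read f)=60 at depth 1
Step 8: declare f=(read c)=54 at depth 1
Step 9: declare c=(read e)=60 at depth 1
Step 10: declare a=(read f)=54 at depth 1
Step 11: declare f=(read e)=60 at depth 1
Visible at query point: a=54 c=60 e=60 f=60

Answer: 1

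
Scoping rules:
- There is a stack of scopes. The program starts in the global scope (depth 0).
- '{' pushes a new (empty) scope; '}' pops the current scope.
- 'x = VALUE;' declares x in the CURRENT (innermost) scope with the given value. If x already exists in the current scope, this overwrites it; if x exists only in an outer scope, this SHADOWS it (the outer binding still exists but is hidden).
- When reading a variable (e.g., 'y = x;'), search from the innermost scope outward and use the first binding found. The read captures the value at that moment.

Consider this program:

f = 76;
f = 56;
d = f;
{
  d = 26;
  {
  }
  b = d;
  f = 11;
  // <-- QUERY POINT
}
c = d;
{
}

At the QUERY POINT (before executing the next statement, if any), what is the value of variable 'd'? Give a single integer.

Answer: 26

Derivation:
Step 1: declare f=76 at depth 0
Step 2: declare f=56 at depth 0
Step 3: declare d=(read f)=56 at depth 0
Step 4: enter scope (depth=1)
Step 5: declare d=26 at depth 1
Step 6: enter scope (depth=2)
Step 7: exit scope (depth=1)
Step 8: declare b=(read d)=26 at depth 1
Step 9: declare f=11 at depth 1
Visible at query point: b=26 d=26 f=11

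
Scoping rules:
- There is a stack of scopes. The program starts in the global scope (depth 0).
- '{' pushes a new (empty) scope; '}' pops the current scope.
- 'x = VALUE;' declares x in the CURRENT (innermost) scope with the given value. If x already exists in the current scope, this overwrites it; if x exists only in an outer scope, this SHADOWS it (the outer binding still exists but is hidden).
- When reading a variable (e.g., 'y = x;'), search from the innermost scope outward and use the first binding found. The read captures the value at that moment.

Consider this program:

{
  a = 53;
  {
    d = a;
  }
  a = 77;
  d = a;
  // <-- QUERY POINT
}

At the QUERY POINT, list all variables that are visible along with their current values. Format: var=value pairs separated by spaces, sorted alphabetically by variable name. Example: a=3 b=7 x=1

Answer: a=77 d=77

Derivation:
Step 1: enter scope (depth=1)
Step 2: declare a=53 at depth 1
Step 3: enter scope (depth=2)
Step 4: declare d=(read a)=53 at depth 2
Step 5: exit scope (depth=1)
Step 6: declare a=77 at depth 1
Step 7: declare d=(read a)=77 at depth 1
Visible at query point: a=77 d=77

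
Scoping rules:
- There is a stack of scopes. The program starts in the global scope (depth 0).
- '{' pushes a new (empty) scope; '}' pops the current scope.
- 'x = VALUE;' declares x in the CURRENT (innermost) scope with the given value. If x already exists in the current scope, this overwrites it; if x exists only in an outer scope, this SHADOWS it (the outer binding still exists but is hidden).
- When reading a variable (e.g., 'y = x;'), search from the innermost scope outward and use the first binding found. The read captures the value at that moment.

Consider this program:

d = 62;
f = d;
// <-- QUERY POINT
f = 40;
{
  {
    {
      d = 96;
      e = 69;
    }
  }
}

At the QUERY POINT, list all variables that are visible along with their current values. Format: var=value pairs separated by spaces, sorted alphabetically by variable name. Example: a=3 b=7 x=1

Answer: d=62 f=62

Derivation:
Step 1: declare d=62 at depth 0
Step 2: declare f=(read d)=62 at depth 0
Visible at query point: d=62 f=62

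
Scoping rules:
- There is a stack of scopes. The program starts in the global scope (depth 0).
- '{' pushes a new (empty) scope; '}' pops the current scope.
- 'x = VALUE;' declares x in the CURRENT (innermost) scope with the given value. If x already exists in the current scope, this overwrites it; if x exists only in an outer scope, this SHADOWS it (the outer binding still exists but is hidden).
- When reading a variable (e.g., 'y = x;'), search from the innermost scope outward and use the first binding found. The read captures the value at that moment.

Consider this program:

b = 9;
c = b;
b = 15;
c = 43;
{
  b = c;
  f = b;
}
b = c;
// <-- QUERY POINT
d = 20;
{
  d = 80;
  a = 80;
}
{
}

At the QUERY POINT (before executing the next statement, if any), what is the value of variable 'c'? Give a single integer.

Step 1: declare b=9 at depth 0
Step 2: declare c=(read b)=9 at depth 0
Step 3: declare b=15 at depth 0
Step 4: declare c=43 at depth 0
Step 5: enter scope (depth=1)
Step 6: declare b=(read c)=43 at depth 1
Step 7: declare f=(read b)=43 at depth 1
Step 8: exit scope (depth=0)
Step 9: declare b=(read c)=43 at depth 0
Visible at query point: b=43 c=43

Answer: 43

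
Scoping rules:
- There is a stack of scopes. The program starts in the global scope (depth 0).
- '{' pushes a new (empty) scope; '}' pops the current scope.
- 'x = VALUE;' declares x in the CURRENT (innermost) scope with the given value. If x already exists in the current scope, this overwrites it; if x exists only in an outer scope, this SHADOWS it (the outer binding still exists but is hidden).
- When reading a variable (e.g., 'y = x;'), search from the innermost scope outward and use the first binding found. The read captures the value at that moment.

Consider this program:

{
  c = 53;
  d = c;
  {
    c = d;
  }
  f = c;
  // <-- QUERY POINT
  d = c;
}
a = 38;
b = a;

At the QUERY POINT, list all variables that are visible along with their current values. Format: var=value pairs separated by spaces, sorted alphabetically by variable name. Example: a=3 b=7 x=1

Step 1: enter scope (depth=1)
Step 2: declare c=53 at depth 1
Step 3: declare d=(read c)=53 at depth 1
Step 4: enter scope (depth=2)
Step 5: declare c=(read d)=53 at depth 2
Step 6: exit scope (depth=1)
Step 7: declare f=(read c)=53 at depth 1
Visible at query point: c=53 d=53 f=53

Answer: c=53 d=53 f=53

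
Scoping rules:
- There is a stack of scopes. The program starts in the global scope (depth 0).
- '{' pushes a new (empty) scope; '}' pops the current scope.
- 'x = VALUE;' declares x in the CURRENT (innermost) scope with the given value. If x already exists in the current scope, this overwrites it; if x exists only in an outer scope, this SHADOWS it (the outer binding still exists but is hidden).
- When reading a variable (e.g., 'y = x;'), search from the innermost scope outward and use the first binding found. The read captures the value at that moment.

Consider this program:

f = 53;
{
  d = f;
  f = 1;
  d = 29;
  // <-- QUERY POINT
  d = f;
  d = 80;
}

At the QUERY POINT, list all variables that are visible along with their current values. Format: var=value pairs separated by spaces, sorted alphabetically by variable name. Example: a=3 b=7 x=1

Answer: d=29 f=1

Derivation:
Step 1: declare f=53 at depth 0
Step 2: enter scope (depth=1)
Step 3: declare d=(read f)=53 at depth 1
Step 4: declare f=1 at depth 1
Step 5: declare d=29 at depth 1
Visible at query point: d=29 f=1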